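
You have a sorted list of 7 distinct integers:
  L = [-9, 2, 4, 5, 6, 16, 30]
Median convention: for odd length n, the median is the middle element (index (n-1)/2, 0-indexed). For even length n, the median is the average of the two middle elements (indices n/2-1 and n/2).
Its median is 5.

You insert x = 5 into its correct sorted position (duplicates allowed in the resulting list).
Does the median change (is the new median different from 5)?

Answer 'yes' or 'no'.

Old median = 5
Insert x = 5
New median = 5
Changed? no

Answer: no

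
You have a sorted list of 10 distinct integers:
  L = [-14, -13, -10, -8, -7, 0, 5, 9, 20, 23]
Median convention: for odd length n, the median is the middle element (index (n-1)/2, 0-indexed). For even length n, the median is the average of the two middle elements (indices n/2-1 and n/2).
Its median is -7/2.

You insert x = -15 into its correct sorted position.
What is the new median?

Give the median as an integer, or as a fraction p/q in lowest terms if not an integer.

Old list (sorted, length 10): [-14, -13, -10, -8, -7, 0, 5, 9, 20, 23]
Old median = -7/2
Insert x = -15
Old length even (10). Middle pair: indices 4,5 = -7,0.
New length odd (11). New median = single middle element.
x = -15: 0 elements are < x, 10 elements are > x.
New sorted list: [-15, -14, -13, -10, -8, -7, 0, 5, 9, 20, 23]
New median = -7

Answer: -7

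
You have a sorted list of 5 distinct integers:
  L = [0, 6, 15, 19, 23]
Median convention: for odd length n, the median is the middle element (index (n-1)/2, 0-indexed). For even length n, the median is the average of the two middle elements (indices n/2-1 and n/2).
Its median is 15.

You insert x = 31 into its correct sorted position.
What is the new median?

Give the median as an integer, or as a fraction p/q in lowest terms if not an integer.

Old list (sorted, length 5): [0, 6, 15, 19, 23]
Old median = 15
Insert x = 31
Old length odd (5). Middle was index 2 = 15.
New length even (6). New median = avg of two middle elements.
x = 31: 5 elements are < x, 0 elements are > x.
New sorted list: [0, 6, 15, 19, 23, 31]
New median = 17

Answer: 17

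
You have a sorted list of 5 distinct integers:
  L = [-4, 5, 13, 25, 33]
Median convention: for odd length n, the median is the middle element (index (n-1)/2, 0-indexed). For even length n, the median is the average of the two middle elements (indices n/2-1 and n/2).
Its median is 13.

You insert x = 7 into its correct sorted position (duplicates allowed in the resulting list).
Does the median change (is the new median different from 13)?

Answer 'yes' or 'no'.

Old median = 13
Insert x = 7
New median = 10
Changed? yes

Answer: yes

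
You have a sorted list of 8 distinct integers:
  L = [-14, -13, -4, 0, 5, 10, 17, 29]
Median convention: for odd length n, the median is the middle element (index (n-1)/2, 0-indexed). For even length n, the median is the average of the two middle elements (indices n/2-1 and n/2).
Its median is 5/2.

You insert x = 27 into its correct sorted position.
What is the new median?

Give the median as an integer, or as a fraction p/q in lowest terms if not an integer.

Answer: 5

Derivation:
Old list (sorted, length 8): [-14, -13, -4, 0, 5, 10, 17, 29]
Old median = 5/2
Insert x = 27
Old length even (8). Middle pair: indices 3,4 = 0,5.
New length odd (9). New median = single middle element.
x = 27: 7 elements are < x, 1 elements are > x.
New sorted list: [-14, -13, -4, 0, 5, 10, 17, 27, 29]
New median = 5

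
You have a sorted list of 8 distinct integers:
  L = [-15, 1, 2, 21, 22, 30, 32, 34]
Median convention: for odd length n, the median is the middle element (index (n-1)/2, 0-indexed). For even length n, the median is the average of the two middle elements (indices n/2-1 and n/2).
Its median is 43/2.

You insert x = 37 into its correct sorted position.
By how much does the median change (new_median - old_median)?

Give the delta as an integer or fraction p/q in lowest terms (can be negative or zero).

Old median = 43/2
After inserting x = 37: new sorted = [-15, 1, 2, 21, 22, 30, 32, 34, 37]
New median = 22
Delta = 22 - 43/2 = 1/2

Answer: 1/2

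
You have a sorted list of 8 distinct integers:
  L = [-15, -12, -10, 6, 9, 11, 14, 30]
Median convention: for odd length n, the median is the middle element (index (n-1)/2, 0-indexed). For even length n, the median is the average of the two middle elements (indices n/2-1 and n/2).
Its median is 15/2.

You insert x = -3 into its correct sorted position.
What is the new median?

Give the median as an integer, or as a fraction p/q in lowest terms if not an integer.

Old list (sorted, length 8): [-15, -12, -10, 6, 9, 11, 14, 30]
Old median = 15/2
Insert x = -3
Old length even (8). Middle pair: indices 3,4 = 6,9.
New length odd (9). New median = single middle element.
x = -3: 3 elements are < x, 5 elements are > x.
New sorted list: [-15, -12, -10, -3, 6, 9, 11, 14, 30]
New median = 6

Answer: 6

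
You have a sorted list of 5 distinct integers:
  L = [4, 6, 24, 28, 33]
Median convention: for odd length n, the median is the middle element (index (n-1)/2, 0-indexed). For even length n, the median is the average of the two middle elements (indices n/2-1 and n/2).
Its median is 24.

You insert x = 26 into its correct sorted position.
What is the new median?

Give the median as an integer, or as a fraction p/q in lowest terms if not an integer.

Old list (sorted, length 5): [4, 6, 24, 28, 33]
Old median = 24
Insert x = 26
Old length odd (5). Middle was index 2 = 24.
New length even (6). New median = avg of two middle elements.
x = 26: 3 elements are < x, 2 elements are > x.
New sorted list: [4, 6, 24, 26, 28, 33]
New median = 25

Answer: 25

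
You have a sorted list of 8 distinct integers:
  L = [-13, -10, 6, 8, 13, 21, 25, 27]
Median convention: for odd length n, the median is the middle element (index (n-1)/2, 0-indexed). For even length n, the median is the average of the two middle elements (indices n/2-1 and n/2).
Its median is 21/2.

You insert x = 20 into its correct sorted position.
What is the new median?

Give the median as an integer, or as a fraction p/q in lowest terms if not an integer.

Answer: 13

Derivation:
Old list (sorted, length 8): [-13, -10, 6, 8, 13, 21, 25, 27]
Old median = 21/2
Insert x = 20
Old length even (8). Middle pair: indices 3,4 = 8,13.
New length odd (9). New median = single middle element.
x = 20: 5 elements are < x, 3 elements are > x.
New sorted list: [-13, -10, 6, 8, 13, 20, 21, 25, 27]
New median = 13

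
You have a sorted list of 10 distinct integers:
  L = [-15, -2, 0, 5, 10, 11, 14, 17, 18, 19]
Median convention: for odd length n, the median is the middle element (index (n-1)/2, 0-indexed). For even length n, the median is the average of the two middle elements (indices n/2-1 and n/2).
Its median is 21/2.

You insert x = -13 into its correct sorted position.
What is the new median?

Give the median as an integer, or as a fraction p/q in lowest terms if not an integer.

Old list (sorted, length 10): [-15, -2, 0, 5, 10, 11, 14, 17, 18, 19]
Old median = 21/2
Insert x = -13
Old length even (10). Middle pair: indices 4,5 = 10,11.
New length odd (11). New median = single middle element.
x = -13: 1 elements are < x, 9 elements are > x.
New sorted list: [-15, -13, -2, 0, 5, 10, 11, 14, 17, 18, 19]
New median = 10

Answer: 10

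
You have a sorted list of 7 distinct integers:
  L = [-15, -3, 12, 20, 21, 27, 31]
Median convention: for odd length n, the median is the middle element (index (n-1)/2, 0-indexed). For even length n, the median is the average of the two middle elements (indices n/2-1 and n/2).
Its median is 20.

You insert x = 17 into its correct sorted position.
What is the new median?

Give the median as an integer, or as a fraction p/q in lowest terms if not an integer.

Answer: 37/2

Derivation:
Old list (sorted, length 7): [-15, -3, 12, 20, 21, 27, 31]
Old median = 20
Insert x = 17
Old length odd (7). Middle was index 3 = 20.
New length even (8). New median = avg of two middle elements.
x = 17: 3 elements are < x, 4 elements are > x.
New sorted list: [-15, -3, 12, 17, 20, 21, 27, 31]
New median = 37/2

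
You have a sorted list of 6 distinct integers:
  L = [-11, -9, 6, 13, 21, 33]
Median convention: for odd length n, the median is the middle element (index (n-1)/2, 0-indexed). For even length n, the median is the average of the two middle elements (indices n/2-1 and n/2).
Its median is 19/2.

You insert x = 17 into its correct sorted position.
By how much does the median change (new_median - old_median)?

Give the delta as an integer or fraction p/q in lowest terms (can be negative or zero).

Old median = 19/2
After inserting x = 17: new sorted = [-11, -9, 6, 13, 17, 21, 33]
New median = 13
Delta = 13 - 19/2 = 7/2

Answer: 7/2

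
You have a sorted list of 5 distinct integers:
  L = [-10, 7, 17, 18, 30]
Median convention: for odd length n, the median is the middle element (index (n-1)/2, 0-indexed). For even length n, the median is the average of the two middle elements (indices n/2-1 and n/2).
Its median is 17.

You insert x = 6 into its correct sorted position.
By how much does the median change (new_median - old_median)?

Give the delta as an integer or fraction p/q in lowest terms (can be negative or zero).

Old median = 17
After inserting x = 6: new sorted = [-10, 6, 7, 17, 18, 30]
New median = 12
Delta = 12 - 17 = -5

Answer: -5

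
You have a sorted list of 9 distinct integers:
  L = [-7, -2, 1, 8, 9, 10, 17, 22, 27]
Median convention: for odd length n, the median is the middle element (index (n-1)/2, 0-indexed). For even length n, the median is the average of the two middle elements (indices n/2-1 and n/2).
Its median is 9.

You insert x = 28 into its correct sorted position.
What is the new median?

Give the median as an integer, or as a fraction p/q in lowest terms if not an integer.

Old list (sorted, length 9): [-7, -2, 1, 8, 9, 10, 17, 22, 27]
Old median = 9
Insert x = 28
Old length odd (9). Middle was index 4 = 9.
New length even (10). New median = avg of two middle elements.
x = 28: 9 elements are < x, 0 elements are > x.
New sorted list: [-7, -2, 1, 8, 9, 10, 17, 22, 27, 28]
New median = 19/2

Answer: 19/2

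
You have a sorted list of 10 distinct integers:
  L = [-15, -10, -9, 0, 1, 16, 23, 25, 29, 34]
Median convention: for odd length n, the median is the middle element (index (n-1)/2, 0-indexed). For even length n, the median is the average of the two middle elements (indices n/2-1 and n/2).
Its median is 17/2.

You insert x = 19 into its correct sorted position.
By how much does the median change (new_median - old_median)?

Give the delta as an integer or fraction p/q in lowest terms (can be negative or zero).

Old median = 17/2
After inserting x = 19: new sorted = [-15, -10, -9, 0, 1, 16, 19, 23, 25, 29, 34]
New median = 16
Delta = 16 - 17/2 = 15/2

Answer: 15/2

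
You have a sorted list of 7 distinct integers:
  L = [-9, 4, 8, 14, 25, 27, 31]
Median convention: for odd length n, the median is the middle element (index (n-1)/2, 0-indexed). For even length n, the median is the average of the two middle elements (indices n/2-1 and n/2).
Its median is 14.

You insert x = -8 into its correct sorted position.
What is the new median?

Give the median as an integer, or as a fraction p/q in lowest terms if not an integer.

Answer: 11

Derivation:
Old list (sorted, length 7): [-9, 4, 8, 14, 25, 27, 31]
Old median = 14
Insert x = -8
Old length odd (7). Middle was index 3 = 14.
New length even (8). New median = avg of two middle elements.
x = -8: 1 elements are < x, 6 elements are > x.
New sorted list: [-9, -8, 4, 8, 14, 25, 27, 31]
New median = 11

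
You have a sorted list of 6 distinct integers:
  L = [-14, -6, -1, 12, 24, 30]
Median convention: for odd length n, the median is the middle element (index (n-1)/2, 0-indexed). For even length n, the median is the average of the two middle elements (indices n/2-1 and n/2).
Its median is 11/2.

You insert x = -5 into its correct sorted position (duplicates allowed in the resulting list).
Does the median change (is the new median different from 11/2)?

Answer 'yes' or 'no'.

Old median = 11/2
Insert x = -5
New median = -1
Changed? yes

Answer: yes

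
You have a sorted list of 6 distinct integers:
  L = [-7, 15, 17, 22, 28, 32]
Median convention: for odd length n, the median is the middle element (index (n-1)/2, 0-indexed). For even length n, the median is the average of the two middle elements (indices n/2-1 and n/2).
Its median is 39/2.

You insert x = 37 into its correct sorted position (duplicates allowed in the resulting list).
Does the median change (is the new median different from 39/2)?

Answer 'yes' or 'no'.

Old median = 39/2
Insert x = 37
New median = 22
Changed? yes

Answer: yes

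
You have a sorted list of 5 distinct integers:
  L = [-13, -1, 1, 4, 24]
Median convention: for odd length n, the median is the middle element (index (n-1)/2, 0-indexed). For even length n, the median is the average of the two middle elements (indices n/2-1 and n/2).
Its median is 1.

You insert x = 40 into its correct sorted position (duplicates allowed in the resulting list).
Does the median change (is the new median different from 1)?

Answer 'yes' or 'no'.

Answer: yes

Derivation:
Old median = 1
Insert x = 40
New median = 5/2
Changed? yes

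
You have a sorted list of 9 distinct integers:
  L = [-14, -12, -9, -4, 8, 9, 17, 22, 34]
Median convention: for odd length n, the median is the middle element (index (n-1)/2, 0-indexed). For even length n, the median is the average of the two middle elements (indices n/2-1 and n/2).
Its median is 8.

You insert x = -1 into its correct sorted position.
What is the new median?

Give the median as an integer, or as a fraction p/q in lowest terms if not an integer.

Old list (sorted, length 9): [-14, -12, -9, -4, 8, 9, 17, 22, 34]
Old median = 8
Insert x = -1
Old length odd (9). Middle was index 4 = 8.
New length even (10). New median = avg of two middle elements.
x = -1: 4 elements are < x, 5 elements are > x.
New sorted list: [-14, -12, -9, -4, -1, 8, 9, 17, 22, 34]
New median = 7/2

Answer: 7/2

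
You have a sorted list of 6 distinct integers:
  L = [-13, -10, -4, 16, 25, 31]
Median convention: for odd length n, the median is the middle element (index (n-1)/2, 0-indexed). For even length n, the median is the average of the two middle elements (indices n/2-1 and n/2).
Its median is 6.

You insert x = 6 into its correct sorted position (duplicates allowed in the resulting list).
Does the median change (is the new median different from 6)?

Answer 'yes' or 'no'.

Answer: no

Derivation:
Old median = 6
Insert x = 6
New median = 6
Changed? no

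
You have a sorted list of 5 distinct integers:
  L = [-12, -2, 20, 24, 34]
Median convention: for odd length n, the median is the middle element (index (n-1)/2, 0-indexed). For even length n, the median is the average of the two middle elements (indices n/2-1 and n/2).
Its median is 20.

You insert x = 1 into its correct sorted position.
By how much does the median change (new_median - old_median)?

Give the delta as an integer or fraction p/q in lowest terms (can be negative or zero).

Answer: -19/2

Derivation:
Old median = 20
After inserting x = 1: new sorted = [-12, -2, 1, 20, 24, 34]
New median = 21/2
Delta = 21/2 - 20 = -19/2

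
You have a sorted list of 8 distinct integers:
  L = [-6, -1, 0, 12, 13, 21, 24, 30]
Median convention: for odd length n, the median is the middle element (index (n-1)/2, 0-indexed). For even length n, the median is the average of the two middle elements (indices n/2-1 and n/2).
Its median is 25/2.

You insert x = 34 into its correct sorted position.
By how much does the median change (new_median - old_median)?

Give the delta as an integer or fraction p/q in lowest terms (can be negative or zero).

Answer: 1/2

Derivation:
Old median = 25/2
After inserting x = 34: new sorted = [-6, -1, 0, 12, 13, 21, 24, 30, 34]
New median = 13
Delta = 13 - 25/2 = 1/2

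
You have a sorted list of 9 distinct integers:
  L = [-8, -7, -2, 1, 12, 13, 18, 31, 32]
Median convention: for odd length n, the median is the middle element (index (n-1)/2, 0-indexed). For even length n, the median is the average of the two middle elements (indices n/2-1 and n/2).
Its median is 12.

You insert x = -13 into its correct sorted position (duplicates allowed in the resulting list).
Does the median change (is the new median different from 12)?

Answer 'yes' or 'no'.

Answer: yes

Derivation:
Old median = 12
Insert x = -13
New median = 13/2
Changed? yes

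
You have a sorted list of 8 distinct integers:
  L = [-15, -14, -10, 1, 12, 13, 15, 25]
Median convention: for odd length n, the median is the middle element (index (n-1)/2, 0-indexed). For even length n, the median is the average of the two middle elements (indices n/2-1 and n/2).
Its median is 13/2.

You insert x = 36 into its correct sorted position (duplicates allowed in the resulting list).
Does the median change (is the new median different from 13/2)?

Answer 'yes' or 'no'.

Answer: yes

Derivation:
Old median = 13/2
Insert x = 36
New median = 12
Changed? yes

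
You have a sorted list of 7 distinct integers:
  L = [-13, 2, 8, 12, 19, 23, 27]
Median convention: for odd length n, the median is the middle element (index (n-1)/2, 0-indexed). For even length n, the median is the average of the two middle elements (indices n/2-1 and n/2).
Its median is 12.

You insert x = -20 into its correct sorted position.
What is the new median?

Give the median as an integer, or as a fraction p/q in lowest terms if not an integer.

Old list (sorted, length 7): [-13, 2, 8, 12, 19, 23, 27]
Old median = 12
Insert x = -20
Old length odd (7). Middle was index 3 = 12.
New length even (8). New median = avg of two middle elements.
x = -20: 0 elements are < x, 7 elements are > x.
New sorted list: [-20, -13, 2, 8, 12, 19, 23, 27]
New median = 10

Answer: 10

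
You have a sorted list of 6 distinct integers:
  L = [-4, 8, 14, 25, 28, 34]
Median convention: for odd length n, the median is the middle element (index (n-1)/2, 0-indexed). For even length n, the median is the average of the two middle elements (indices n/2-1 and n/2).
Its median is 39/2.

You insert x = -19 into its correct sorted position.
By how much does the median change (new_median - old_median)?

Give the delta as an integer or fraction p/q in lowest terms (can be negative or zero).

Old median = 39/2
After inserting x = -19: new sorted = [-19, -4, 8, 14, 25, 28, 34]
New median = 14
Delta = 14 - 39/2 = -11/2

Answer: -11/2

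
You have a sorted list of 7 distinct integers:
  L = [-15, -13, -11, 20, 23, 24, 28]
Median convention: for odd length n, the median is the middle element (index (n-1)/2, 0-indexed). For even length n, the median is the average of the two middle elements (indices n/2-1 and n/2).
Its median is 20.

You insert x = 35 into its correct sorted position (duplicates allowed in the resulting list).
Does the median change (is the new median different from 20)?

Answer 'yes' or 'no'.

Old median = 20
Insert x = 35
New median = 43/2
Changed? yes

Answer: yes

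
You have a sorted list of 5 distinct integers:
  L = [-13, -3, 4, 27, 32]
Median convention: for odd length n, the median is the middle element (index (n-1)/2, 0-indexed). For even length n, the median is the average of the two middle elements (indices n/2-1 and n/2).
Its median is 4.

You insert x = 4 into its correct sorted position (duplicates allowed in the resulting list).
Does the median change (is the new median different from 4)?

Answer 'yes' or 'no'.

Answer: no

Derivation:
Old median = 4
Insert x = 4
New median = 4
Changed? no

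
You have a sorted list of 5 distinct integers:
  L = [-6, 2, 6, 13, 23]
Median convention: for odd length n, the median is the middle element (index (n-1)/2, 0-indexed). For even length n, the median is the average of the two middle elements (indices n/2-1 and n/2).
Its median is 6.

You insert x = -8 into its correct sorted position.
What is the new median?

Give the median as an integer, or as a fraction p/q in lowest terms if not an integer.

Answer: 4

Derivation:
Old list (sorted, length 5): [-6, 2, 6, 13, 23]
Old median = 6
Insert x = -8
Old length odd (5). Middle was index 2 = 6.
New length even (6). New median = avg of two middle elements.
x = -8: 0 elements are < x, 5 elements are > x.
New sorted list: [-8, -6, 2, 6, 13, 23]
New median = 4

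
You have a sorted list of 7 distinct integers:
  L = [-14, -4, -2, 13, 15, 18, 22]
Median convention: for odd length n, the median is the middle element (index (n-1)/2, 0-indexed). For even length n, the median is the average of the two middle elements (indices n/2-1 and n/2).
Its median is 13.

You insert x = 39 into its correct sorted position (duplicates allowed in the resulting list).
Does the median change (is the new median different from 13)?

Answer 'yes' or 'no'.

Answer: yes

Derivation:
Old median = 13
Insert x = 39
New median = 14
Changed? yes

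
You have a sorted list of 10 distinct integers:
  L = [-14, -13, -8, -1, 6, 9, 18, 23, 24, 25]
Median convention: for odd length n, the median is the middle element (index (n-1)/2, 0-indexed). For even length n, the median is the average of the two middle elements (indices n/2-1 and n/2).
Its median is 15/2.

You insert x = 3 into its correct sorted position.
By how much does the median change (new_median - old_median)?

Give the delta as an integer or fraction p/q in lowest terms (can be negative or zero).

Old median = 15/2
After inserting x = 3: new sorted = [-14, -13, -8, -1, 3, 6, 9, 18, 23, 24, 25]
New median = 6
Delta = 6 - 15/2 = -3/2

Answer: -3/2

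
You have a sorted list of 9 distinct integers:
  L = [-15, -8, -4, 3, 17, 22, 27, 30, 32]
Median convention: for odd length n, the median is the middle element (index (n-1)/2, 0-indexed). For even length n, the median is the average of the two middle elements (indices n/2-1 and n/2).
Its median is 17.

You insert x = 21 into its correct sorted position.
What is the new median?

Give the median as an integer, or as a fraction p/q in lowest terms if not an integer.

Old list (sorted, length 9): [-15, -8, -4, 3, 17, 22, 27, 30, 32]
Old median = 17
Insert x = 21
Old length odd (9). Middle was index 4 = 17.
New length even (10). New median = avg of two middle elements.
x = 21: 5 elements are < x, 4 elements are > x.
New sorted list: [-15, -8, -4, 3, 17, 21, 22, 27, 30, 32]
New median = 19

Answer: 19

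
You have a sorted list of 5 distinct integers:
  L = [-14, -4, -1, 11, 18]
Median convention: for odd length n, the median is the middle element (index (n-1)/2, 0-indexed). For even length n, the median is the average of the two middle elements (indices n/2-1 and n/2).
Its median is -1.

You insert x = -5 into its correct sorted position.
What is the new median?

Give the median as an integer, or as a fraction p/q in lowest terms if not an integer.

Old list (sorted, length 5): [-14, -4, -1, 11, 18]
Old median = -1
Insert x = -5
Old length odd (5). Middle was index 2 = -1.
New length even (6). New median = avg of two middle elements.
x = -5: 1 elements are < x, 4 elements are > x.
New sorted list: [-14, -5, -4, -1, 11, 18]
New median = -5/2

Answer: -5/2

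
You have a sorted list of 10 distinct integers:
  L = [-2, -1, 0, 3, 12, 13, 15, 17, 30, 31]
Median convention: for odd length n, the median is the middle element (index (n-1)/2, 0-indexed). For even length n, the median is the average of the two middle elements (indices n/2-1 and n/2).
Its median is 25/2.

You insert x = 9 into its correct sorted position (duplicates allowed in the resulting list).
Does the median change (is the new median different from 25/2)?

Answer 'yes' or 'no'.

Answer: yes

Derivation:
Old median = 25/2
Insert x = 9
New median = 12
Changed? yes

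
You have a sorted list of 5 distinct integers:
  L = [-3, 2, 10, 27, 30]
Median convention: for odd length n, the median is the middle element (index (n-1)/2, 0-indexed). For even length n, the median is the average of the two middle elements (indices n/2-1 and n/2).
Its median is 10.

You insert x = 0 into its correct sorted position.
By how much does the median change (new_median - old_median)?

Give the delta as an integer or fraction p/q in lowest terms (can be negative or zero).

Answer: -4

Derivation:
Old median = 10
After inserting x = 0: new sorted = [-3, 0, 2, 10, 27, 30]
New median = 6
Delta = 6 - 10 = -4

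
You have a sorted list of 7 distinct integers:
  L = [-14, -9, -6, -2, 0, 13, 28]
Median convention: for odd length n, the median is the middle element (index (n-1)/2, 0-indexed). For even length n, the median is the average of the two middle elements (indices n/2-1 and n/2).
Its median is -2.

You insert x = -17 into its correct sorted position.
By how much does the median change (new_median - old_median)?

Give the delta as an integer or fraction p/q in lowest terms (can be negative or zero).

Answer: -2

Derivation:
Old median = -2
After inserting x = -17: new sorted = [-17, -14, -9, -6, -2, 0, 13, 28]
New median = -4
Delta = -4 - -2 = -2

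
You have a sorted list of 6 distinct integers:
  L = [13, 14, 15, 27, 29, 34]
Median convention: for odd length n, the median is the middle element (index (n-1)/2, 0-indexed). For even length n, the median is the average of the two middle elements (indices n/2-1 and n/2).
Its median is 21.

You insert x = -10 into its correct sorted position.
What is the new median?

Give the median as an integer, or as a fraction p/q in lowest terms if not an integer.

Old list (sorted, length 6): [13, 14, 15, 27, 29, 34]
Old median = 21
Insert x = -10
Old length even (6). Middle pair: indices 2,3 = 15,27.
New length odd (7). New median = single middle element.
x = -10: 0 elements are < x, 6 elements are > x.
New sorted list: [-10, 13, 14, 15, 27, 29, 34]
New median = 15

Answer: 15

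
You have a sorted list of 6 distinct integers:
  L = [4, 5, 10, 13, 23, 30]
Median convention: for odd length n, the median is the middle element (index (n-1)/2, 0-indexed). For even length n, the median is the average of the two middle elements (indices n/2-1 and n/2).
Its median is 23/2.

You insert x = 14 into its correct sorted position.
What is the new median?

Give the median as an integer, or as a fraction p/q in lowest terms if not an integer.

Answer: 13

Derivation:
Old list (sorted, length 6): [4, 5, 10, 13, 23, 30]
Old median = 23/2
Insert x = 14
Old length even (6). Middle pair: indices 2,3 = 10,13.
New length odd (7). New median = single middle element.
x = 14: 4 elements are < x, 2 elements are > x.
New sorted list: [4, 5, 10, 13, 14, 23, 30]
New median = 13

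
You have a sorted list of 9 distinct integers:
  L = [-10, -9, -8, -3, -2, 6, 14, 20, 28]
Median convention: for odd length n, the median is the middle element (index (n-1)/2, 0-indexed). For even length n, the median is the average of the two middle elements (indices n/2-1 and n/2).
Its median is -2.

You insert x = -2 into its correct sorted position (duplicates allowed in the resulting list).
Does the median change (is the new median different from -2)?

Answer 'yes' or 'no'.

Answer: no

Derivation:
Old median = -2
Insert x = -2
New median = -2
Changed? no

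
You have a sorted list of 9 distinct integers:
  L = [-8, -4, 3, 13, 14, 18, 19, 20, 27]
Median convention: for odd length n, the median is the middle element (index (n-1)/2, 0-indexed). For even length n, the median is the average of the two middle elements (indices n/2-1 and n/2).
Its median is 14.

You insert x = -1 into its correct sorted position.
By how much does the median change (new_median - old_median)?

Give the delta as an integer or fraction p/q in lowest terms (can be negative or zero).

Old median = 14
After inserting x = -1: new sorted = [-8, -4, -1, 3, 13, 14, 18, 19, 20, 27]
New median = 27/2
Delta = 27/2 - 14 = -1/2

Answer: -1/2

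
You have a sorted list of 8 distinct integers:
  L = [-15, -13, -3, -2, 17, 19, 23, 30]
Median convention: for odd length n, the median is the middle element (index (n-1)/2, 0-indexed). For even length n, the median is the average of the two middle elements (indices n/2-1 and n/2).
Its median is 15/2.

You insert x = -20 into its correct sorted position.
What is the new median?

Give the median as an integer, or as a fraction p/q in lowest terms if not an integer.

Answer: -2

Derivation:
Old list (sorted, length 8): [-15, -13, -3, -2, 17, 19, 23, 30]
Old median = 15/2
Insert x = -20
Old length even (8). Middle pair: indices 3,4 = -2,17.
New length odd (9). New median = single middle element.
x = -20: 0 elements are < x, 8 elements are > x.
New sorted list: [-20, -15, -13, -3, -2, 17, 19, 23, 30]
New median = -2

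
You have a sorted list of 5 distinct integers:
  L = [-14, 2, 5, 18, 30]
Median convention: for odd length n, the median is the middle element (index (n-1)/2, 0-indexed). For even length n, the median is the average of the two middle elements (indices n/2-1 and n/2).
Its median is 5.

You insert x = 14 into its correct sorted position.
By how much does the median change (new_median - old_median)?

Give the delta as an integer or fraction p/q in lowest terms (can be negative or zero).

Old median = 5
After inserting x = 14: new sorted = [-14, 2, 5, 14, 18, 30]
New median = 19/2
Delta = 19/2 - 5 = 9/2

Answer: 9/2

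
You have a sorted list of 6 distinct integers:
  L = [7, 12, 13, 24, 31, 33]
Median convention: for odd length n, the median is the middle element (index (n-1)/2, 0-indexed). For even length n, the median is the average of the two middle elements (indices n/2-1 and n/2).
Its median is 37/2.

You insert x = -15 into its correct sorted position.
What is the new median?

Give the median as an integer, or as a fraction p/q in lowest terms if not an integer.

Old list (sorted, length 6): [7, 12, 13, 24, 31, 33]
Old median = 37/2
Insert x = -15
Old length even (6). Middle pair: indices 2,3 = 13,24.
New length odd (7). New median = single middle element.
x = -15: 0 elements are < x, 6 elements are > x.
New sorted list: [-15, 7, 12, 13, 24, 31, 33]
New median = 13

Answer: 13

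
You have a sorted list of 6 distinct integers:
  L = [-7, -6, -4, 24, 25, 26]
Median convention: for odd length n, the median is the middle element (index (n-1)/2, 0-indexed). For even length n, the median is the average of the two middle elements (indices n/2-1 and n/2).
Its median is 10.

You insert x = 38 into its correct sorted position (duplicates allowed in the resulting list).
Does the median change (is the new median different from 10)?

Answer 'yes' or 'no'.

Answer: yes

Derivation:
Old median = 10
Insert x = 38
New median = 24
Changed? yes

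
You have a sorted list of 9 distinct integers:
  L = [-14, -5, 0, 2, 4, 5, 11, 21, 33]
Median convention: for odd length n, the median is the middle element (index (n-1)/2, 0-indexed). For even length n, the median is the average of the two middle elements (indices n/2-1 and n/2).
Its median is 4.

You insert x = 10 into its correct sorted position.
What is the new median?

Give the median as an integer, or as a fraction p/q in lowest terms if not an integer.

Old list (sorted, length 9): [-14, -5, 0, 2, 4, 5, 11, 21, 33]
Old median = 4
Insert x = 10
Old length odd (9). Middle was index 4 = 4.
New length even (10). New median = avg of two middle elements.
x = 10: 6 elements are < x, 3 elements are > x.
New sorted list: [-14, -5, 0, 2, 4, 5, 10, 11, 21, 33]
New median = 9/2

Answer: 9/2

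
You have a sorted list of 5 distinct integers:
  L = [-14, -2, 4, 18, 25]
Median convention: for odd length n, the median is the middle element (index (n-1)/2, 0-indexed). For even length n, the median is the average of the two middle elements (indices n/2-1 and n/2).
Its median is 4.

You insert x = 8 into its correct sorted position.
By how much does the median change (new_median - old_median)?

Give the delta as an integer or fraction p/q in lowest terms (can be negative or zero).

Old median = 4
After inserting x = 8: new sorted = [-14, -2, 4, 8, 18, 25]
New median = 6
Delta = 6 - 4 = 2

Answer: 2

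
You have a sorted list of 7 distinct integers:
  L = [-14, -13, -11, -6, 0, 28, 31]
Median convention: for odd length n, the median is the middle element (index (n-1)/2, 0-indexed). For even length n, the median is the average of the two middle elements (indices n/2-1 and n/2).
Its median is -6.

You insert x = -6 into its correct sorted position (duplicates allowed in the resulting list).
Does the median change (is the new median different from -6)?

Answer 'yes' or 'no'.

Old median = -6
Insert x = -6
New median = -6
Changed? no

Answer: no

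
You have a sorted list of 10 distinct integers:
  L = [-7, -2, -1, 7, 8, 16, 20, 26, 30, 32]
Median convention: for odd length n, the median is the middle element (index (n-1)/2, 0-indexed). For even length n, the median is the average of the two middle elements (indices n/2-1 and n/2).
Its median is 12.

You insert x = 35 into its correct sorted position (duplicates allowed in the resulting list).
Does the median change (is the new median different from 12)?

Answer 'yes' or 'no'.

Old median = 12
Insert x = 35
New median = 16
Changed? yes

Answer: yes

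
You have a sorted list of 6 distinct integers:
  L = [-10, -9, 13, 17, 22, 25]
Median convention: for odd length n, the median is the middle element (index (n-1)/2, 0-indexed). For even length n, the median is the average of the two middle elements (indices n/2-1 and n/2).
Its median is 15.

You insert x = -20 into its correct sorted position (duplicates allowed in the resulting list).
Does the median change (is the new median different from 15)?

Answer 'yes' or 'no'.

Answer: yes

Derivation:
Old median = 15
Insert x = -20
New median = 13
Changed? yes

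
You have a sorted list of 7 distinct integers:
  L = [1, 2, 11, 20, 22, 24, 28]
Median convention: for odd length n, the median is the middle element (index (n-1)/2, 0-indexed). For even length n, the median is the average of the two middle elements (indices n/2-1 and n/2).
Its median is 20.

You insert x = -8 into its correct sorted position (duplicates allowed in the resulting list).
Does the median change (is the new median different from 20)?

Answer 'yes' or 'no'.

Old median = 20
Insert x = -8
New median = 31/2
Changed? yes

Answer: yes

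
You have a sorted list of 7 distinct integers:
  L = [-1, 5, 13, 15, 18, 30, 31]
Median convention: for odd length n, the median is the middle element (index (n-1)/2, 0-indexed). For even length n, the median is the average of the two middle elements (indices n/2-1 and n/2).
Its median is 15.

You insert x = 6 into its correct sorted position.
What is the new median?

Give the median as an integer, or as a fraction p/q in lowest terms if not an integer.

Answer: 14

Derivation:
Old list (sorted, length 7): [-1, 5, 13, 15, 18, 30, 31]
Old median = 15
Insert x = 6
Old length odd (7). Middle was index 3 = 15.
New length even (8). New median = avg of two middle elements.
x = 6: 2 elements are < x, 5 elements are > x.
New sorted list: [-1, 5, 6, 13, 15, 18, 30, 31]
New median = 14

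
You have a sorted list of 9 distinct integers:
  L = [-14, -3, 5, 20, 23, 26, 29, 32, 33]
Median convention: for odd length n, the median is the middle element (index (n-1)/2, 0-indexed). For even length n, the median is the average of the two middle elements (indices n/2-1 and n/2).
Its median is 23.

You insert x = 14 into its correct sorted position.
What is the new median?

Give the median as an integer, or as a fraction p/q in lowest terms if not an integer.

Answer: 43/2

Derivation:
Old list (sorted, length 9): [-14, -3, 5, 20, 23, 26, 29, 32, 33]
Old median = 23
Insert x = 14
Old length odd (9). Middle was index 4 = 23.
New length even (10). New median = avg of two middle elements.
x = 14: 3 elements are < x, 6 elements are > x.
New sorted list: [-14, -3, 5, 14, 20, 23, 26, 29, 32, 33]
New median = 43/2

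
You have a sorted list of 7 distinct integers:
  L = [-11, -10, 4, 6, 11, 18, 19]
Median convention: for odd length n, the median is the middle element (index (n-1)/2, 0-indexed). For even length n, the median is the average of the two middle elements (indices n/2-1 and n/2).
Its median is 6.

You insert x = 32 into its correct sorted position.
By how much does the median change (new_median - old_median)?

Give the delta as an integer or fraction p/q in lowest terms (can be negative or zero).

Answer: 5/2

Derivation:
Old median = 6
After inserting x = 32: new sorted = [-11, -10, 4, 6, 11, 18, 19, 32]
New median = 17/2
Delta = 17/2 - 6 = 5/2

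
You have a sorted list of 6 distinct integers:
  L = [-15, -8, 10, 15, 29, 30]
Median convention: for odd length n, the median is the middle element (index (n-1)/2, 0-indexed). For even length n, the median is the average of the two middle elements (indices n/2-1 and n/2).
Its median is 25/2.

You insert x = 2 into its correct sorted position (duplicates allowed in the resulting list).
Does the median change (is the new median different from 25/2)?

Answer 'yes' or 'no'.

Old median = 25/2
Insert x = 2
New median = 10
Changed? yes

Answer: yes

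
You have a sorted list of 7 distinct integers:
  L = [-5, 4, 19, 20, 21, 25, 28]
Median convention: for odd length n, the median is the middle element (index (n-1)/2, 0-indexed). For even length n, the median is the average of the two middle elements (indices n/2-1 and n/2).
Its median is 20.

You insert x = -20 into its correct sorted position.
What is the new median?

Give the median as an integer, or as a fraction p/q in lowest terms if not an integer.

Old list (sorted, length 7): [-5, 4, 19, 20, 21, 25, 28]
Old median = 20
Insert x = -20
Old length odd (7). Middle was index 3 = 20.
New length even (8). New median = avg of two middle elements.
x = -20: 0 elements are < x, 7 elements are > x.
New sorted list: [-20, -5, 4, 19, 20, 21, 25, 28]
New median = 39/2

Answer: 39/2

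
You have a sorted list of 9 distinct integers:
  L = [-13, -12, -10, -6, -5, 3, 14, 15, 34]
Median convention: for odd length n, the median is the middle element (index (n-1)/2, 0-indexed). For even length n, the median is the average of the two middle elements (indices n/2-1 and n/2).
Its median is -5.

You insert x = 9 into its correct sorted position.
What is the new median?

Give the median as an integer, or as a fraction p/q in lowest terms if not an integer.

Answer: -1

Derivation:
Old list (sorted, length 9): [-13, -12, -10, -6, -5, 3, 14, 15, 34]
Old median = -5
Insert x = 9
Old length odd (9). Middle was index 4 = -5.
New length even (10). New median = avg of two middle elements.
x = 9: 6 elements are < x, 3 elements are > x.
New sorted list: [-13, -12, -10, -6, -5, 3, 9, 14, 15, 34]
New median = -1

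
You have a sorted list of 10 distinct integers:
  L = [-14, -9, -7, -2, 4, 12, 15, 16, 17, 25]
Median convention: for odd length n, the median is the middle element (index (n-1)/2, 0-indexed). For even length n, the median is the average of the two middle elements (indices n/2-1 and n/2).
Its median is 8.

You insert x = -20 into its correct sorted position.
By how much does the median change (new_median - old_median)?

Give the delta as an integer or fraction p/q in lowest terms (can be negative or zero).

Old median = 8
After inserting x = -20: new sorted = [-20, -14, -9, -7, -2, 4, 12, 15, 16, 17, 25]
New median = 4
Delta = 4 - 8 = -4

Answer: -4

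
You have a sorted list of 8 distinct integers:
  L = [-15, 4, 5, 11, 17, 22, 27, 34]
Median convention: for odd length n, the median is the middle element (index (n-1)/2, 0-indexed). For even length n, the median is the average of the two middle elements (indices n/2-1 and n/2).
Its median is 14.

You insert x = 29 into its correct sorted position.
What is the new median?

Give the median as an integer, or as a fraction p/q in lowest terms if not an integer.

Old list (sorted, length 8): [-15, 4, 5, 11, 17, 22, 27, 34]
Old median = 14
Insert x = 29
Old length even (8). Middle pair: indices 3,4 = 11,17.
New length odd (9). New median = single middle element.
x = 29: 7 elements are < x, 1 elements are > x.
New sorted list: [-15, 4, 5, 11, 17, 22, 27, 29, 34]
New median = 17

Answer: 17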